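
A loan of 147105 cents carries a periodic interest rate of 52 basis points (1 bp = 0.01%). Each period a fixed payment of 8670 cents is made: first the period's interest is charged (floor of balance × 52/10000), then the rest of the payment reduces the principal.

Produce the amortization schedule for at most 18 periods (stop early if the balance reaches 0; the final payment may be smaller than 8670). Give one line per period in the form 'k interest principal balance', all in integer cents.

1 764 7906 139199
2 723 7947 131252
3 682 7988 123264
4 640 8030 115234
5 599 8071 107163
6 557 8113 99050
7 515 8155 90895
8 472 8198 82697
9 430 8240 74457
10 387 8283 66174
11 344 8326 57848
12 300 8370 49478
13 257 8413 41065
14 213 8457 32608
15 169 8501 24107
16 125 8545 15562
17 80 8590 6972
18 36 6972 0

1. interest=⌊147105·52/10000⌋=764; principal=8670-764=7906; balance=147105-7906=139199
2. interest=⌊139199·52/10000⌋=723; principal=8670-723=7947; balance=139199-7947=131252
3. interest=⌊131252·52/10000⌋=682; principal=8670-682=7988; balance=131252-7988=123264
4. interest=⌊123264·52/10000⌋=640; principal=8670-640=8030; balance=123264-8030=115234
5. interest=⌊115234·52/10000⌋=599; principal=8670-599=8071; balance=115234-8071=107163
6. interest=⌊107163·52/10000⌋=557; principal=8670-557=8113; balance=107163-8113=99050
7. interest=⌊99050·52/10000⌋=515; principal=8670-515=8155; balance=99050-8155=90895
8. interest=⌊90895·52/10000⌋=472; principal=8670-472=8198; balance=90895-8198=82697
9. interest=⌊82697·52/10000⌋=430; principal=8670-430=8240; balance=82697-8240=74457
10. interest=⌊74457·52/10000⌋=387; principal=8670-387=8283; balance=74457-8283=66174
11. interest=⌊66174·52/10000⌋=344; principal=8670-344=8326; balance=66174-8326=57848
12. interest=⌊57848·52/10000⌋=300; principal=8670-300=8370; balance=57848-8370=49478
13. interest=⌊49478·52/10000⌋=257; principal=8670-257=8413; balance=49478-8413=41065
14. interest=⌊41065·52/10000⌋=213; principal=8670-213=8457; balance=41065-8457=32608
15. interest=⌊32608·52/10000⌋=169; principal=8670-169=8501; balance=32608-8501=24107
16. interest=⌊24107·52/10000⌋=125; principal=8670-125=8545; balance=24107-8545=15562
17. interest=⌊15562·52/10000⌋=80; principal=8670-80=8590; balance=15562-8590=6972
18. interest=⌊6972·52/10000⌋=36; principal=min(8670-36,6972)=6972; balance=6972-6972=0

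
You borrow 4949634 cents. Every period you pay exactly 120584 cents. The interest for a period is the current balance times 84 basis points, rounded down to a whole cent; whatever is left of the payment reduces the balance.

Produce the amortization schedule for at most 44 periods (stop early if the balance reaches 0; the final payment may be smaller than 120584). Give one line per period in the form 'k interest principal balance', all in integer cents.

1 41576 79008 4870626
2 40913 79671 4790955
3 40244 80340 4710615
4 39569 81015 4629600
5 38888 81696 4547904
6 38202 82382 4465522
7 37510 83074 4382448
8 36812 83772 4298676
9 36108 84476 4214200
10 35399 85185 4129015
11 34683 85901 4043114
12 33962 86622 3956492
13 33234 87350 3869142
14 32500 88084 3781058
15 31760 88824 3692234
16 31014 89570 3602664
17 30262 90322 3512342
18 29503 91081 3421261
19 28738 91846 3329415
20 27967 92617 3236798
21 27189 93395 3143403
22 26404 94180 3049223
23 25613 94971 2954252
24 24815 95769 2858483
25 24011 96573 2761910
26 23200 97384 2664526
27 22382 98202 2566324
28 21557 99027 2467297
29 20725 99859 2367438
30 19886 100698 2266740
31 19040 101544 2165196
32 18187 102397 2062799
33 17327 103257 1959542
34 16460 104124 1855418
35 15585 104999 1750419
36 14703 105881 1644538
37 13814 106770 1537768
38 12917 107667 1430101
39 12012 108572 1321529
40 11100 109484 1212045
41 10181 110403 1101642
42 9253 111331 990311
43 8318 112266 878045
44 7375 113209 764836

1. interest=⌊4949634·84/10000⌋=41576; principal=120584-41576=79008; balance=4949634-79008=4870626
2. interest=⌊4870626·84/10000⌋=40913; principal=120584-40913=79671; balance=4870626-79671=4790955
3. interest=⌊4790955·84/10000⌋=40244; principal=120584-40244=80340; balance=4790955-80340=4710615
4. interest=⌊4710615·84/10000⌋=39569; principal=120584-39569=81015; balance=4710615-81015=4629600
5. interest=⌊4629600·84/10000⌋=38888; principal=120584-38888=81696; balance=4629600-81696=4547904
6. interest=⌊4547904·84/10000⌋=38202; principal=120584-38202=82382; balance=4547904-82382=4465522
7. interest=⌊4465522·84/10000⌋=37510; principal=120584-37510=83074; balance=4465522-83074=4382448
8. interest=⌊4382448·84/10000⌋=36812; principal=120584-36812=83772; balance=4382448-83772=4298676
9. interest=⌊4298676·84/10000⌋=36108; principal=120584-36108=84476; balance=4298676-84476=4214200
10. interest=⌊4214200·84/10000⌋=35399; principal=120584-35399=85185; balance=4214200-85185=4129015
11. interest=⌊4129015·84/10000⌋=34683; principal=120584-34683=85901; balance=4129015-85901=4043114
12. interest=⌊4043114·84/10000⌋=33962; principal=120584-33962=86622; balance=4043114-86622=3956492
13. interest=⌊3956492·84/10000⌋=33234; principal=120584-33234=87350; balance=3956492-87350=3869142
14. interest=⌊3869142·84/10000⌋=32500; principal=120584-32500=88084; balance=3869142-88084=3781058
15. interest=⌊3781058·84/10000⌋=31760; principal=120584-31760=88824; balance=3781058-88824=3692234
16. interest=⌊3692234·84/10000⌋=31014; principal=120584-31014=89570; balance=3692234-89570=3602664
17. interest=⌊3602664·84/10000⌋=30262; principal=120584-30262=90322; balance=3602664-90322=3512342
18. interest=⌊3512342·84/10000⌋=29503; principal=120584-29503=91081; balance=3512342-91081=3421261
19. interest=⌊3421261·84/10000⌋=28738; principal=120584-28738=91846; balance=3421261-91846=3329415
20. interest=⌊3329415·84/10000⌋=27967; principal=120584-27967=92617; balance=3329415-92617=3236798
21. interest=⌊3236798·84/10000⌋=27189; principal=120584-27189=93395; balance=3236798-93395=3143403
22. interest=⌊3143403·84/10000⌋=26404; principal=120584-26404=94180; balance=3143403-94180=3049223
23. interest=⌊3049223·84/10000⌋=25613; principal=120584-25613=94971; balance=3049223-94971=2954252
24. interest=⌊2954252·84/10000⌋=24815; principal=120584-24815=95769; balance=2954252-95769=2858483
25. interest=⌊2858483·84/10000⌋=24011; principal=120584-24011=96573; balance=2858483-96573=2761910
26. interest=⌊2761910·84/10000⌋=23200; principal=120584-23200=97384; balance=2761910-97384=2664526
27. interest=⌊2664526·84/10000⌋=22382; principal=120584-22382=98202; balance=2664526-98202=2566324
28. interest=⌊2566324·84/10000⌋=21557; principal=120584-21557=99027; balance=2566324-99027=2467297
29. interest=⌊2467297·84/10000⌋=20725; principal=120584-20725=99859; balance=2467297-99859=2367438
30. interest=⌊2367438·84/10000⌋=19886; principal=120584-19886=100698; balance=2367438-100698=2266740
31. interest=⌊2266740·84/10000⌋=19040; principal=120584-19040=101544; balance=2266740-101544=2165196
32. interest=⌊2165196·84/10000⌋=18187; principal=120584-18187=102397; balance=2165196-102397=2062799
33. interest=⌊2062799·84/10000⌋=17327; principal=120584-17327=103257; balance=2062799-103257=1959542
34. interest=⌊1959542·84/10000⌋=16460; principal=120584-16460=104124; balance=1959542-104124=1855418
35. interest=⌊1855418·84/10000⌋=15585; principal=120584-15585=104999; balance=1855418-104999=1750419
36. interest=⌊1750419·84/10000⌋=14703; principal=120584-14703=105881; balance=1750419-105881=1644538
37. interest=⌊1644538·84/10000⌋=13814; principal=120584-13814=106770; balance=1644538-106770=1537768
38. interest=⌊1537768·84/10000⌋=12917; principal=120584-12917=107667; balance=1537768-107667=1430101
39. interest=⌊1430101·84/10000⌋=12012; principal=120584-12012=108572; balance=1430101-108572=1321529
40. interest=⌊1321529·84/10000⌋=11100; principal=120584-11100=109484; balance=1321529-109484=1212045
41. interest=⌊1212045·84/10000⌋=10181; principal=120584-10181=110403; balance=1212045-110403=1101642
42. interest=⌊1101642·84/10000⌋=9253; principal=120584-9253=111331; balance=1101642-111331=990311
43. interest=⌊990311·84/10000⌋=8318; principal=120584-8318=112266; balance=990311-112266=878045
44. interest=⌊878045·84/10000⌋=7375; principal=120584-7375=113209; balance=878045-113209=764836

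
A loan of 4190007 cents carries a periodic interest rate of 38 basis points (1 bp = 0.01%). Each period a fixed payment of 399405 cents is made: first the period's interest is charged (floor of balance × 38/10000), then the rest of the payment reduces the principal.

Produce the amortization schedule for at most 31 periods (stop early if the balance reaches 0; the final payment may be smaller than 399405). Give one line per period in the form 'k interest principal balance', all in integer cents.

1 15922 383483 3806524
2 14464 384941 3421583
3 13002 386403 3035180
4 11533 387872 2647308
5 10059 389346 2257962
6 8580 390825 1867137
7 7095 392310 1474827
8 5604 393801 1081026
9 4107 395298 685728
10 2605 396800 288928
11 1097 288928 0

1. interest=⌊4190007·38/10000⌋=15922; principal=399405-15922=383483; balance=4190007-383483=3806524
2. interest=⌊3806524·38/10000⌋=14464; principal=399405-14464=384941; balance=3806524-384941=3421583
3. interest=⌊3421583·38/10000⌋=13002; principal=399405-13002=386403; balance=3421583-386403=3035180
4. interest=⌊3035180·38/10000⌋=11533; principal=399405-11533=387872; balance=3035180-387872=2647308
5. interest=⌊2647308·38/10000⌋=10059; principal=399405-10059=389346; balance=2647308-389346=2257962
6. interest=⌊2257962·38/10000⌋=8580; principal=399405-8580=390825; balance=2257962-390825=1867137
7. interest=⌊1867137·38/10000⌋=7095; principal=399405-7095=392310; balance=1867137-392310=1474827
8. interest=⌊1474827·38/10000⌋=5604; principal=399405-5604=393801; balance=1474827-393801=1081026
9. interest=⌊1081026·38/10000⌋=4107; principal=399405-4107=395298; balance=1081026-395298=685728
10. interest=⌊685728·38/10000⌋=2605; principal=399405-2605=396800; balance=685728-396800=288928
11. interest=⌊288928·38/10000⌋=1097; principal=min(399405-1097,288928)=288928; balance=288928-288928=0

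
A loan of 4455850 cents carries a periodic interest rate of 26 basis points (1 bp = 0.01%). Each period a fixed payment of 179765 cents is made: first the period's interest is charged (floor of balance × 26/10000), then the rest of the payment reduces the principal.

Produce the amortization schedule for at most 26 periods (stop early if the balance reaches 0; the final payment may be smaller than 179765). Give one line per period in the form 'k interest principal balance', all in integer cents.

1. interest=⌊4455850·26/10000⌋=11585; principal=179765-11585=168180; balance=4455850-168180=4287670
2. interest=⌊4287670·26/10000⌋=11147; principal=179765-11147=168618; balance=4287670-168618=4119052
3. interest=⌊4119052·26/10000⌋=10709; principal=179765-10709=169056; balance=4119052-169056=3949996
4. interest=⌊3949996·26/10000⌋=10269; principal=179765-10269=169496; balance=3949996-169496=3780500
5. interest=⌊3780500·26/10000⌋=9829; principal=179765-9829=169936; balance=3780500-169936=3610564
6. interest=⌊3610564·26/10000⌋=9387; principal=179765-9387=170378; balance=3610564-170378=3440186
7. interest=⌊3440186·26/10000⌋=8944; principal=179765-8944=170821; balance=3440186-170821=3269365
8. interest=⌊3269365·26/10000⌋=8500; principal=179765-8500=171265; balance=3269365-171265=3098100
9. interest=⌊3098100·26/10000⌋=8055; principal=179765-8055=171710; balance=3098100-171710=2926390
10. interest=⌊2926390·26/10000⌋=7608; principal=179765-7608=172157; balance=2926390-172157=2754233
11. interest=⌊2754233·26/10000⌋=7161; principal=179765-7161=172604; balance=2754233-172604=2581629
12. interest=⌊2581629·26/10000⌋=6712; principal=179765-6712=173053; balance=2581629-173053=2408576
13. interest=⌊2408576·26/10000⌋=6262; principal=179765-6262=173503; balance=2408576-173503=2235073
14. interest=⌊2235073·26/10000⌋=5811; principal=179765-5811=173954; balance=2235073-173954=2061119
15. interest=⌊2061119·26/10000⌋=5358; principal=179765-5358=174407; balance=2061119-174407=1886712
16. interest=⌊1886712·26/10000⌋=4905; principal=179765-4905=174860; balance=1886712-174860=1711852
17. interest=⌊1711852·26/10000⌋=4450; principal=179765-4450=175315; balance=1711852-175315=1536537
18. interest=⌊1536537·26/10000⌋=3994; principal=179765-3994=175771; balance=1536537-175771=1360766
19. interest=⌊1360766·26/10000⌋=3537; principal=179765-3537=176228; balance=1360766-176228=1184538
20. interest=⌊1184538·26/10000⌋=3079; principal=179765-3079=176686; balance=1184538-176686=1007852
21. interest=⌊1007852·26/10000⌋=2620; principal=179765-2620=177145; balance=1007852-177145=830707
22. interest=⌊830707·26/10000⌋=2159; principal=179765-2159=177606; balance=830707-177606=653101
23. interest=⌊653101·26/10000⌋=1698; principal=179765-1698=178067; balance=653101-178067=475034
24. interest=⌊475034·26/10000⌋=1235; principal=179765-1235=178530; balance=475034-178530=296504
25. interest=⌊296504·26/10000⌋=770; principal=179765-770=178995; balance=296504-178995=117509
26. interest=⌊117509·26/10000⌋=305; principal=min(179765-305,117509)=117509; balance=117509-117509=0

1 11585 168180 4287670
2 11147 168618 4119052
3 10709 169056 3949996
4 10269 169496 3780500
5 9829 169936 3610564
6 9387 170378 3440186
7 8944 170821 3269365
8 8500 171265 3098100
9 8055 171710 2926390
10 7608 172157 2754233
11 7161 172604 2581629
12 6712 173053 2408576
13 6262 173503 2235073
14 5811 173954 2061119
15 5358 174407 1886712
16 4905 174860 1711852
17 4450 175315 1536537
18 3994 175771 1360766
19 3537 176228 1184538
20 3079 176686 1007852
21 2620 177145 830707
22 2159 177606 653101
23 1698 178067 475034
24 1235 178530 296504
25 770 178995 117509
26 305 117509 0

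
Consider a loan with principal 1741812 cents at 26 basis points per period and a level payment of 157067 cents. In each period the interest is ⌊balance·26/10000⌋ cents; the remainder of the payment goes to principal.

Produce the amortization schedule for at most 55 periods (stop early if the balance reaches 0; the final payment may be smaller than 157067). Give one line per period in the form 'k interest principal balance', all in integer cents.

1. interest=⌊1741812·26/10000⌋=4528; principal=157067-4528=152539; balance=1741812-152539=1589273
2. interest=⌊1589273·26/10000⌋=4132; principal=157067-4132=152935; balance=1589273-152935=1436338
3. interest=⌊1436338·26/10000⌋=3734; principal=157067-3734=153333; balance=1436338-153333=1283005
4. interest=⌊1283005·26/10000⌋=3335; principal=157067-3335=153732; balance=1283005-153732=1129273
5. interest=⌊1129273·26/10000⌋=2936; principal=157067-2936=154131; balance=1129273-154131=975142
6. interest=⌊975142·26/10000⌋=2535; principal=157067-2535=154532; balance=975142-154532=820610
7. interest=⌊820610·26/10000⌋=2133; principal=157067-2133=154934; balance=820610-154934=665676
8. interest=⌊665676·26/10000⌋=1730; principal=157067-1730=155337; balance=665676-155337=510339
9. interest=⌊510339·26/10000⌋=1326; principal=157067-1326=155741; balance=510339-155741=354598
10. interest=⌊354598·26/10000⌋=921; principal=157067-921=156146; balance=354598-156146=198452
11. interest=⌊198452·26/10000⌋=515; principal=157067-515=156552; balance=198452-156552=41900
12. interest=⌊41900·26/10000⌋=108; principal=min(157067-108,41900)=41900; balance=41900-41900=0

1 4528 152539 1589273
2 4132 152935 1436338
3 3734 153333 1283005
4 3335 153732 1129273
5 2936 154131 975142
6 2535 154532 820610
7 2133 154934 665676
8 1730 155337 510339
9 1326 155741 354598
10 921 156146 198452
11 515 156552 41900
12 108 41900 0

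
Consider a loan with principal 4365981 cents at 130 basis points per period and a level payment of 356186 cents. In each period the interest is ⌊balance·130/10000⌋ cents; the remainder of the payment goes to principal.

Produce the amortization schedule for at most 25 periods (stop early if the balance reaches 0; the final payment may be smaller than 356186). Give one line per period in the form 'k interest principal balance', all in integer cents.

1 56757 299429 4066552
2 52865 303321 3763231
3 48922 307264 3455967
4 44927 311259 3144708
5 40881 315305 2829403
6 36782 319404 2509999
7 32629 323557 2186442
8 28423 327763 1858679
9 24162 332024 1526655
10 19846 336340 1190315
11 15474 340712 849603
12 11044 345142 504461
13 6557 349629 154832
14 2012 154832 0

1. interest=⌊4365981·130/10000⌋=56757; principal=356186-56757=299429; balance=4365981-299429=4066552
2. interest=⌊4066552·130/10000⌋=52865; principal=356186-52865=303321; balance=4066552-303321=3763231
3. interest=⌊3763231·130/10000⌋=48922; principal=356186-48922=307264; balance=3763231-307264=3455967
4. interest=⌊3455967·130/10000⌋=44927; principal=356186-44927=311259; balance=3455967-311259=3144708
5. interest=⌊3144708·130/10000⌋=40881; principal=356186-40881=315305; balance=3144708-315305=2829403
6. interest=⌊2829403·130/10000⌋=36782; principal=356186-36782=319404; balance=2829403-319404=2509999
7. interest=⌊2509999·130/10000⌋=32629; principal=356186-32629=323557; balance=2509999-323557=2186442
8. interest=⌊2186442·130/10000⌋=28423; principal=356186-28423=327763; balance=2186442-327763=1858679
9. interest=⌊1858679·130/10000⌋=24162; principal=356186-24162=332024; balance=1858679-332024=1526655
10. interest=⌊1526655·130/10000⌋=19846; principal=356186-19846=336340; balance=1526655-336340=1190315
11. interest=⌊1190315·130/10000⌋=15474; principal=356186-15474=340712; balance=1190315-340712=849603
12. interest=⌊849603·130/10000⌋=11044; principal=356186-11044=345142; balance=849603-345142=504461
13. interest=⌊504461·130/10000⌋=6557; principal=356186-6557=349629; balance=504461-349629=154832
14. interest=⌊154832·130/10000⌋=2012; principal=min(356186-2012,154832)=154832; balance=154832-154832=0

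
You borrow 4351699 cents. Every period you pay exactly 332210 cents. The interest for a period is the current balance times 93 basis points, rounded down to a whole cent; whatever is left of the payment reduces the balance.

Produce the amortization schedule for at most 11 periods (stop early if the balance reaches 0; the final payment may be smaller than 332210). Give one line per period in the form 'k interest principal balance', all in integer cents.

1. interest=⌊4351699·93/10000⌋=40470; principal=332210-40470=291740; balance=4351699-291740=4059959
2. interest=⌊4059959·93/10000⌋=37757; principal=332210-37757=294453; balance=4059959-294453=3765506
3. interest=⌊3765506·93/10000⌋=35019; principal=332210-35019=297191; balance=3765506-297191=3468315
4. interest=⌊3468315·93/10000⌋=32255; principal=332210-32255=299955; balance=3468315-299955=3168360
5. interest=⌊3168360·93/10000⌋=29465; principal=332210-29465=302745; balance=3168360-302745=2865615
6. interest=⌊2865615·93/10000⌋=26650; principal=332210-26650=305560; balance=2865615-305560=2560055
7. interest=⌊2560055·93/10000⌋=23808; principal=332210-23808=308402; balance=2560055-308402=2251653
8. interest=⌊2251653·93/10000⌋=20940; principal=332210-20940=311270; balance=2251653-311270=1940383
9. interest=⌊1940383·93/10000⌋=18045; principal=332210-18045=314165; balance=1940383-314165=1626218
10. interest=⌊1626218·93/10000⌋=15123; principal=332210-15123=317087; balance=1626218-317087=1309131
11. interest=⌊1309131·93/10000⌋=12174; principal=332210-12174=320036; balance=1309131-320036=989095

1 40470 291740 4059959
2 37757 294453 3765506
3 35019 297191 3468315
4 32255 299955 3168360
5 29465 302745 2865615
6 26650 305560 2560055
7 23808 308402 2251653
8 20940 311270 1940383
9 18045 314165 1626218
10 15123 317087 1309131
11 12174 320036 989095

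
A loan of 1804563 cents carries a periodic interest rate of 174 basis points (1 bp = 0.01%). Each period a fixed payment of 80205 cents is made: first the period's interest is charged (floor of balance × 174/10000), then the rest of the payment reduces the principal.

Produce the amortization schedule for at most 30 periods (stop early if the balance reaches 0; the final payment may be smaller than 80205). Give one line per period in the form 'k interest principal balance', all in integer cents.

1. interest=⌊1804563·174/10000⌋=31399; principal=80205-31399=48806; balance=1804563-48806=1755757
2. interest=⌊1755757·174/10000⌋=30550; principal=80205-30550=49655; balance=1755757-49655=1706102
3. interest=⌊1706102·174/10000⌋=29686; principal=80205-29686=50519; balance=1706102-50519=1655583
4. interest=⌊1655583·174/10000⌋=28807; principal=80205-28807=51398; balance=1655583-51398=1604185
5. interest=⌊1604185·174/10000⌋=27912; principal=80205-27912=52293; balance=1604185-52293=1551892
6. interest=⌊1551892·174/10000⌋=27002; principal=80205-27002=53203; balance=1551892-53203=1498689
7. interest=⌊1498689·174/10000⌋=26077; principal=80205-26077=54128; balance=1498689-54128=1444561
8. interest=⌊1444561·174/10000⌋=25135; principal=80205-25135=55070; balance=1444561-55070=1389491
9. interest=⌊1389491·174/10000⌋=24177; principal=80205-24177=56028; balance=1389491-56028=1333463
10. interest=⌊1333463·174/10000⌋=23202; principal=80205-23202=57003; balance=1333463-57003=1276460
11. interest=⌊1276460·174/10000⌋=22210; principal=80205-22210=57995; balance=1276460-57995=1218465
12. interest=⌊1218465·174/10000⌋=21201; principal=80205-21201=59004; balance=1218465-59004=1159461
13. interest=⌊1159461·174/10000⌋=20174; principal=80205-20174=60031; balance=1159461-60031=1099430
14. interest=⌊1099430·174/10000⌋=19130; principal=80205-19130=61075; balance=1099430-61075=1038355
15. interest=⌊1038355·174/10000⌋=18067; principal=80205-18067=62138; balance=1038355-62138=976217
16. interest=⌊976217·174/10000⌋=16986; principal=80205-16986=63219; balance=976217-63219=912998
17. interest=⌊912998·174/10000⌋=15886; principal=80205-15886=64319; balance=912998-64319=848679
18. interest=⌊848679·174/10000⌋=14767; principal=80205-14767=65438; balance=848679-65438=783241
19. interest=⌊783241·174/10000⌋=13628; principal=80205-13628=66577; balance=783241-66577=716664
20. interest=⌊716664·174/10000⌋=12469; principal=80205-12469=67736; balance=716664-67736=648928
21. interest=⌊648928·174/10000⌋=11291; principal=80205-11291=68914; balance=648928-68914=580014
22. interest=⌊580014·174/10000⌋=10092; principal=80205-10092=70113; balance=580014-70113=509901
23. interest=⌊509901·174/10000⌋=8872; principal=80205-8872=71333; balance=509901-71333=438568
24. interest=⌊438568·174/10000⌋=7631; principal=80205-7631=72574; balance=438568-72574=365994
25. interest=⌊365994·174/10000⌋=6368; principal=80205-6368=73837; balance=365994-73837=292157
26. interest=⌊292157·174/10000⌋=5083; principal=80205-5083=75122; balance=292157-75122=217035
27. interest=⌊217035·174/10000⌋=3776; principal=80205-3776=76429; balance=217035-76429=140606
28. interest=⌊140606·174/10000⌋=2446; principal=80205-2446=77759; balance=140606-77759=62847
29. interest=⌊62847·174/10000⌋=1093; principal=min(80205-1093,62847)=62847; balance=62847-62847=0

1 31399 48806 1755757
2 30550 49655 1706102
3 29686 50519 1655583
4 28807 51398 1604185
5 27912 52293 1551892
6 27002 53203 1498689
7 26077 54128 1444561
8 25135 55070 1389491
9 24177 56028 1333463
10 23202 57003 1276460
11 22210 57995 1218465
12 21201 59004 1159461
13 20174 60031 1099430
14 19130 61075 1038355
15 18067 62138 976217
16 16986 63219 912998
17 15886 64319 848679
18 14767 65438 783241
19 13628 66577 716664
20 12469 67736 648928
21 11291 68914 580014
22 10092 70113 509901
23 8872 71333 438568
24 7631 72574 365994
25 6368 73837 292157
26 5083 75122 217035
27 3776 76429 140606
28 2446 77759 62847
29 1093 62847 0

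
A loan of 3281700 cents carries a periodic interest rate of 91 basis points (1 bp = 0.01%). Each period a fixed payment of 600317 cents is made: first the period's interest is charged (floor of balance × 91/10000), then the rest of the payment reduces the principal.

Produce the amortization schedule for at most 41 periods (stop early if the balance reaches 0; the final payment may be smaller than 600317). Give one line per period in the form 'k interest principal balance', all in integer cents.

1. interest=⌊3281700·91/10000⌋=29863; principal=600317-29863=570454; balance=3281700-570454=2711246
2. interest=⌊2711246·91/10000⌋=24672; principal=600317-24672=575645; balance=2711246-575645=2135601
3. interest=⌊2135601·91/10000⌋=19433; principal=600317-19433=580884; balance=2135601-580884=1554717
4. interest=⌊1554717·91/10000⌋=14147; principal=600317-14147=586170; balance=1554717-586170=968547
5. interest=⌊968547·91/10000⌋=8813; principal=600317-8813=591504; balance=968547-591504=377043
6. interest=⌊377043·91/10000⌋=3431; principal=min(600317-3431,377043)=377043; balance=377043-377043=0

1 29863 570454 2711246
2 24672 575645 2135601
3 19433 580884 1554717
4 14147 586170 968547
5 8813 591504 377043
6 3431 377043 0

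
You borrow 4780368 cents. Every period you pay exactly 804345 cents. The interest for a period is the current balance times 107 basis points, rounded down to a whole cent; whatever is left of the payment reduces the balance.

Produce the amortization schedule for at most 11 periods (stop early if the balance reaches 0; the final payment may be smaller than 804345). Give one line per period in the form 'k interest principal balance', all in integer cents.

1 51149 753196 4027172
2 43090 761255 3265917
3 34945 769400 2496517
4 26712 777633 1718884
5 18392 785953 932931
6 9982 794363 138568
7 1482 138568 0

1. interest=⌊4780368·107/10000⌋=51149; principal=804345-51149=753196; balance=4780368-753196=4027172
2. interest=⌊4027172·107/10000⌋=43090; principal=804345-43090=761255; balance=4027172-761255=3265917
3. interest=⌊3265917·107/10000⌋=34945; principal=804345-34945=769400; balance=3265917-769400=2496517
4. interest=⌊2496517·107/10000⌋=26712; principal=804345-26712=777633; balance=2496517-777633=1718884
5. interest=⌊1718884·107/10000⌋=18392; principal=804345-18392=785953; balance=1718884-785953=932931
6. interest=⌊932931·107/10000⌋=9982; principal=804345-9982=794363; balance=932931-794363=138568
7. interest=⌊138568·107/10000⌋=1482; principal=min(804345-1482,138568)=138568; balance=138568-138568=0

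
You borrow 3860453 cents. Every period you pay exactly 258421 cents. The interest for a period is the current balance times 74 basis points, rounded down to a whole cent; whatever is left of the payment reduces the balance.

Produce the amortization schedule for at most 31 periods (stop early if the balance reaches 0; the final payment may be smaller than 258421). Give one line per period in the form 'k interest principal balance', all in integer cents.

1. interest=⌊3860453·74/10000⌋=28567; principal=258421-28567=229854; balance=3860453-229854=3630599
2. interest=⌊3630599·74/10000⌋=26866; principal=258421-26866=231555; balance=3630599-231555=3399044
3. interest=⌊3399044·74/10000⌋=25152; principal=258421-25152=233269; balance=3399044-233269=3165775
4. interest=⌊3165775·74/10000⌋=23426; principal=258421-23426=234995; balance=3165775-234995=2930780
5. interest=⌊2930780·74/10000⌋=21687; principal=258421-21687=236734; balance=2930780-236734=2694046
6. interest=⌊2694046·74/10000⌋=19935; principal=258421-19935=238486; balance=2694046-238486=2455560
7. interest=⌊2455560·74/10000⌋=18171; principal=258421-18171=240250; balance=2455560-240250=2215310
8. interest=⌊2215310·74/10000⌋=16393; principal=258421-16393=242028; balance=2215310-242028=1973282
9. interest=⌊1973282·74/10000⌋=14602; principal=258421-14602=243819; balance=1973282-243819=1729463
10. interest=⌊1729463·74/10000⌋=12798; principal=258421-12798=245623; balance=1729463-245623=1483840
11. interest=⌊1483840·74/10000⌋=10980; principal=258421-10980=247441; balance=1483840-247441=1236399
12. interest=⌊1236399·74/10000⌋=9149; principal=258421-9149=249272; balance=1236399-249272=987127
13. interest=⌊987127·74/10000⌋=7304; principal=258421-7304=251117; balance=987127-251117=736010
14. interest=⌊736010·74/10000⌋=5446; principal=258421-5446=252975; balance=736010-252975=483035
15. interest=⌊483035·74/10000⌋=3574; principal=258421-3574=254847; balance=483035-254847=228188
16. interest=⌊228188·74/10000⌋=1688; principal=min(258421-1688,228188)=228188; balance=228188-228188=0

1 28567 229854 3630599
2 26866 231555 3399044
3 25152 233269 3165775
4 23426 234995 2930780
5 21687 236734 2694046
6 19935 238486 2455560
7 18171 240250 2215310
8 16393 242028 1973282
9 14602 243819 1729463
10 12798 245623 1483840
11 10980 247441 1236399
12 9149 249272 987127
13 7304 251117 736010
14 5446 252975 483035
15 3574 254847 228188
16 1688 228188 0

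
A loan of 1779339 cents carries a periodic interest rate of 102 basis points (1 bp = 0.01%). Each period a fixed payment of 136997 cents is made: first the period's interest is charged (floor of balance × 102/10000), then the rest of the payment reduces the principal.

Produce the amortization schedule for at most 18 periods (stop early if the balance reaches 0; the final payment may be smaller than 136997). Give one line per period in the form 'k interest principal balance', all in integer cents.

1 18149 118848 1660491
2 16937 120060 1540431
3 15712 121285 1419146
4 14475 122522 1296624
5 13225 123772 1172852
6 11963 125034 1047818
7 10687 126310 921508
8 9399 127598 793910
9 8097 128900 665010
10 6783 130214 534796
11 5454 131543 403253
12 4113 132884 270369
13 2757 134240 136129
14 1388 135609 520
15 5 520 0

1. interest=⌊1779339·102/10000⌋=18149; principal=136997-18149=118848; balance=1779339-118848=1660491
2. interest=⌊1660491·102/10000⌋=16937; principal=136997-16937=120060; balance=1660491-120060=1540431
3. interest=⌊1540431·102/10000⌋=15712; principal=136997-15712=121285; balance=1540431-121285=1419146
4. interest=⌊1419146·102/10000⌋=14475; principal=136997-14475=122522; balance=1419146-122522=1296624
5. interest=⌊1296624·102/10000⌋=13225; principal=136997-13225=123772; balance=1296624-123772=1172852
6. interest=⌊1172852·102/10000⌋=11963; principal=136997-11963=125034; balance=1172852-125034=1047818
7. interest=⌊1047818·102/10000⌋=10687; principal=136997-10687=126310; balance=1047818-126310=921508
8. interest=⌊921508·102/10000⌋=9399; principal=136997-9399=127598; balance=921508-127598=793910
9. interest=⌊793910·102/10000⌋=8097; principal=136997-8097=128900; balance=793910-128900=665010
10. interest=⌊665010·102/10000⌋=6783; principal=136997-6783=130214; balance=665010-130214=534796
11. interest=⌊534796·102/10000⌋=5454; principal=136997-5454=131543; balance=534796-131543=403253
12. interest=⌊403253·102/10000⌋=4113; principal=136997-4113=132884; balance=403253-132884=270369
13. interest=⌊270369·102/10000⌋=2757; principal=136997-2757=134240; balance=270369-134240=136129
14. interest=⌊136129·102/10000⌋=1388; principal=136997-1388=135609; balance=136129-135609=520
15. interest=⌊520·102/10000⌋=5; principal=min(136997-5,520)=520; balance=520-520=0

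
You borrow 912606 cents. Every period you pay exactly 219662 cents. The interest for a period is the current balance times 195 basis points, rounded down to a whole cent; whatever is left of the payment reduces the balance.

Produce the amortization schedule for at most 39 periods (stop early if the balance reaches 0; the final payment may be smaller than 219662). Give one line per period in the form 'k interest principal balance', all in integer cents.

1. interest=⌊912606·195/10000⌋=17795; principal=219662-17795=201867; balance=912606-201867=710739
2. interest=⌊710739·195/10000⌋=13859; principal=219662-13859=205803; balance=710739-205803=504936
3. interest=⌊504936·195/10000⌋=9846; principal=219662-9846=209816; balance=504936-209816=295120
4. interest=⌊295120·195/10000⌋=5754; principal=219662-5754=213908; balance=295120-213908=81212
5. interest=⌊81212·195/10000⌋=1583; principal=min(219662-1583,81212)=81212; balance=81212-81212=0

1 17795 201867 710739
2 13859 205803 504936
3 9846 209816 295120
4 5754 213908 81212
5 1583 81212 0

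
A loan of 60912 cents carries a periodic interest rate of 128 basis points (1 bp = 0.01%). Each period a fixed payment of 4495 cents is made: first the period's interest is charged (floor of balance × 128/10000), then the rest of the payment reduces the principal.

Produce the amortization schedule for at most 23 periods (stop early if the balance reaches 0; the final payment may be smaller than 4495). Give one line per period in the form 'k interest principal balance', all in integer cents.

1 779 3716 57196
2 732 3763 53433
3 683 3812 49621
4 635 3860 45761
5 585 3910 41851
6 535 3960 37891
7 485 4010 33881
8 433 4062 29819
9 381 4114 25705
10 329 4166 21539
11 275 4220 17319
12 221 4274 13045
13 166 4329 8716
14 111 4384 4332
15 55 4332 0

1. interest=⌊60912·128/10000⌋=779; principal=4495-779=3716; balance=60912-3716=57196
2. interest=⌊57196·128/10000⌋=732; principal=4495-732=3763; balance=57196-3763=53433
3. interest=⌊53433·128/10000⌋=683; principal=4495-683=3812; balance=53433-3812=49621
4. interest=⌊49621·128/10000⌋=635; principal=4495-635=3860; balance=49621-3860=45761
5. interest=⌊45761·128/10000⌋=585; principal=4495-585=3910; balance=45761-3910=41851
6. interest=⌊41851·128/10000⌋=535; principal=4495-535=3960; balance=41851-3960=37891
7. interest=⌊37891·128/10000⌋=485; principal=4495-485=4010; balance=37891-4010=33881
8. interest=⌊33881·128/10000⌋=433; principal=4495-433=4062; balance=33881-4062=29819
9. interest=⌊29819·128/10000⌋=381; principal=4495-381=4114; balance=29819-4114=25705
10. interest=⌊25705·128/10000⌋=329; principal=4495-329=4166; balance=25705-4166=21539
11. interest=⌊21539·128/10000⌋=275; principal=4495-275=4220; balance=21539-4220=17319
12. interest=⌊17319·128/10000⌋=221; principal=4495-221=4274; balance=17319-4274=13045
13. interest=⌊13045·128/10000⌋=166; principal=4495-166=4329; balance=13045-4329=8716
14. interest=⌊8716·128/10000⌋=111; principal=4495-111=4384; balance=8716-4384=4332
15. interest=⌊4332·128/10000⌋=55; principal=min(4495-55,4332)=4332; balance=4332-4332=0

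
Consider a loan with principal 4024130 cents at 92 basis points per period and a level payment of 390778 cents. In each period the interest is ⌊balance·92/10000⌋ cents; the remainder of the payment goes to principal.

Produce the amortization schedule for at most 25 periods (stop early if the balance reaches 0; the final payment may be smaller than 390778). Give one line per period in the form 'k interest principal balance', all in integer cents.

1. interest=⌊4024130·92/10000⌋=37021; principal=390778-37021=353757; balance=4024130-353757=3670373
2. interest=⌊3670373·92/10000⌋=33767; principal=390778-33767=357011; balance=3670373-357011=3313362
3. interest=⌊3313362·92/10000⌋=30482; principal=390778-30482=360296; balance=3313362-360296=2953066
4. interest=⌊2953066·92/10000⌋=27168; principal=390778-27168=363610; balance=2953066-363610=2589456
5. interest=⌊2589456·92/10000⌋=23822; principal=390778-23822=366956; balance=2589456-366956=2222500
6. interest=⌊2222500·92/10000⌋=20447; principal=390778-20447=370331; balance=2222500-370331=1852169
7. interest=⌊1852169·92/10000⌋=17039; principal=390778-17039=373739; balance=1852169-373739=1478430
8. interest=⌊1478430·92/10000⌋=13601; principal=390778-13601=377177; balance=1478430-377177=1101253
9. interest=⌊1101253·92/10000⌋=10131; principal=390778-10131=380647; balance=1101253-380647=720606
10. interest=⌊720606·92/10000⌋=6629; principal=390778-6629=384149; balance=720606-384149=336457
11. interest=⌊336457·92/10000⌋=3095; principal=min(390778-3095,336457)=336457; balance=336457-336457=0

1 37021 353757 3670373
2 33767 357011 3313362
3 30482 360296 2953066
4 27168 363610 2589456
5 23822 366956 2222500
6 20447 370331 1852169
7 17039 373739 1478430
8 13601 377177 1101253
9 10131 380647 720606
10 6629 384149 336457
11 3095 336457 0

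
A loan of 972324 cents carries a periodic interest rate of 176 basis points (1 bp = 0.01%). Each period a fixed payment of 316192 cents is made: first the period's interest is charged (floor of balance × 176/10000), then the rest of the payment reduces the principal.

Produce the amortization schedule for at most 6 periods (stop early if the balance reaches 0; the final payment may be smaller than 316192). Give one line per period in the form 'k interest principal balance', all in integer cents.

1. interest=⌊972324·176/10000⌋=17112; principal=316192-17112=299080; balance=972324-299080=673244
2. interest=⌊673244·176/10000⌋=11849; principal=316192-11849=304343; balance=673244-304343=368901
3. interest=⌊368901·176/10000⌋=6492; principal=316192-6492=309700; balance=368901-309700=59201
4. interest=⌊59201·176/10000⌋=1041; principal=min(316192-1041,59201)=59201; balance=59201-59201=0

1 17112 299080 673244
2 11849 304343 368901
3 6492 309700 59201
4 1041 59201 0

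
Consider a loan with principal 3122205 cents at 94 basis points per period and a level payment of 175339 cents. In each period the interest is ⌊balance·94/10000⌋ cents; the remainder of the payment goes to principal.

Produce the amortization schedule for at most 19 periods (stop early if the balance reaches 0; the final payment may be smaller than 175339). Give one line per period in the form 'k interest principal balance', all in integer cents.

1 29348 145991 2976214
2 27976 147363 2828851
3 26591 148748 2680103
4 25192 150147 2529956
5 23781 151558 2378398
6 22356 152983 2225415
7 20918 154421 2070994
8 19467 155872 1915122
9 18002 157337 1757785
10 16523 158816 1598969
11 15030 160309 1438660
12 13523 161816 1276844
13 12002 163337 1113507
14 10466 164873 948634
15 8917 166422 782212
16 7352 167987 614225
17 5773 169566 444659
18 4179 171160 273499
19 2570 172769 100730

1. interest=⌊3122205·94/10000⌋=29348; principal=175339-29348=145991; balance=3122205-145991=2976214
2. interest=⌊2976214·94/10000⌋=27976; principal=175339-27976=147363; balance=2976214-147363=2828851
3. interest=⌊2828851·94/10000⌋=26591; principal=175339-26591=148748; balance=2828851-148748=2680103
4. interest=⌊2680103·94/10000⌋=25192; principal=175339-25192=150147; balance=2680103-150147=2529956
5. interest=⌊2529956·94/10000⌋=23781; principal=175339-23781=151558; balance=2529956-151558=2378398
6. interest=⌊2378398·94/10000⌋=22356; principal=175339-22356=152983; balance=2378398-152983=2225415
7. interest=⌊2225415·94/10000⌋=20918; principal=175339-20918=154421; balance=2225415-154421=2070994
8. interest=⌊2070994·94/10000⌋=19467; principal=175339-19467=155872; balance=2070994-155872=1915122
9. interest=⌊1915122·94/10000⌋=18002; principal=175339-18002=157337; balance=1915122-157337=1757785
10. interest=⌊1757785·94/10000⌋=16523; principal=175339-16523=158816; balance=1757785-158816=1598969
11. interest=⌊1598969·94/10000⌋=15030; principal=175339-15030=160309; balance=1598969-160309=1438660
12. interest=⌊1438660·94/10000⌋=13523; principal=175339-13523=161816; balance=1438660-161816=1276844
13. interest=⌊1276844·94/10000⌋=12002; principal=175339-12002=163337; balance=1276844-163337=1113507
14. interest=⌊1113507·94/10000⌋=10466; principal=175339-10466=164873; balance=1113507-164873=948634
15. interest=⌊948634·94/10000⌋=8917; principal=175339-8917=166422; balance=948634-166422=782212
16. interest=⌊782212·94/10000⌋=7352; principal=175339-7352=167987; balance=782212-167987=614225
17. interest=⌊614225·94/10000⌋=5773; principal=175339-5773=169566; balance=614225-169566=444659
18. interest=⌊444659·94/10000⌋=4179; principal=175339-4179=171160; balance=444659-171160=273499
19. interest=⌊273499·94/10000⌋=2570; principal=175339-2570=172769; balance=273499-172769=100730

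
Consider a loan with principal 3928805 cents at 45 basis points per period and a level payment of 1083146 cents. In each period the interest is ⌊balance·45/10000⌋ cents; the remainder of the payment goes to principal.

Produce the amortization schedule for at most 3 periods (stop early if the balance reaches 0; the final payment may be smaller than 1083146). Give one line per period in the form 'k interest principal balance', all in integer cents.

1 17679 1065467 2863338
2 12885 1070261 1793077
3 8068 1075078 717999

1. interest=⌊3928805·45/10000⌋=17679; principal=1083146-17679=1065467; balance=3928805-1065467=2863338
2. interest=⌊2863338·45/10000⌋=12885; principal=1083146-12885=1070261; balance=2863338-1070261=1793077
3. interest=⌊1793077·45/10000⌋=8068; principal=1083146-8068=1075078; balance=1793077-1075078=717999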